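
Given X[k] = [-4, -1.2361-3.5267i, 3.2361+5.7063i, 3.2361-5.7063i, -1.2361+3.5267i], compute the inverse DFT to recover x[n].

x[n] = (1/5) Σ(k=0 to 4) X[k] · e^(2πikn/5)

Computing each x[n]:
x[0] = 0
x[1] = -2
x[2] = 3
x[3] = -3
x[4] = -2

x = [0, -2, 3, -3, -2]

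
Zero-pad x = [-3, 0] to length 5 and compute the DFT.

Original 2-point DFT: [-3, -3]
Zero-padded 5-point DFT provides frequency interpolation.

DFT_5([x, 0, ...]) = [-3, -3, -3, -3, -3]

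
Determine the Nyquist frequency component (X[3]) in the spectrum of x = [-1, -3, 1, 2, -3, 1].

X[3] = Σ(n=0 to 5) x[n] · ω_6^(3n) where ω_6 = e^(-2πi/6)
= (-1)·ω_6^0 + (-3)·ω_6^3 + (1)·ω_6^6 + (2)·ω_6^9 + (-3)·ω_6^12 + (1)·ω_6^15

X[3] = -3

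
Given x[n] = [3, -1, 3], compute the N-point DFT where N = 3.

X[k] = Σ(n=0 to 2) x[n] · ω_3^(nk)
where ω_3 = e^(-2πi/3)

Computing each X[k]:
X[0] = 5
X[1] = 2.0000+3.4641i
X[2] = 2.0000-3.4641i

X = [5, 2.0000+3.4641i, 2.0000-3.4641i]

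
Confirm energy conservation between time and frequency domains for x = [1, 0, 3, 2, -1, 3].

Time domain:
Σ|x[n]|² = |1|² + |0|² + |3|² + |2|² + |-1|² + |3|² = 24.0000

Frequency domain:
(1/6)Σ|X[k]|² = (1/6)(|8|² + |-0.5000-0.8660i|² + |0.5000+6.0622i|² + |-2|² + |0.5000-6.0622i|² + |-0.5000+0.8660i|²) = (1/6)·144.0000 = 24.0000

Both sides agree, confirming Parseval's theorem.

Σ|x[n]|² = (1/N)Σ|X[k]|² = 24.0000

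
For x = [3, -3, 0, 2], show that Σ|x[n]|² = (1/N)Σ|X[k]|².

Time domain:
Σ|x[n]|² = |3|² + |-3|² + |0|² + |2|² = 22.0000

Frequency domain:
(1/4)Σ|X[k]|² = (1/4)(|2|² + |3+5i|² + |4|² + |3-5i|²) = (1/4)·88.0000 = 22.0000

Both sides agree, confirming Parseval's theorem.

Σ|x[n]|² = (1/N)Σ|X[k]|² = 22.0000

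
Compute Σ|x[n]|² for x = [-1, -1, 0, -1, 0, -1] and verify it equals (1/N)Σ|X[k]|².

Time domain:
Σ|x[n]|² = |-1|² + |-1|² + |0|² + |-1|² + |0|² + |-1|² = 4.0000

Frequency domain:
(1/6)Σ|X[k]|² = (1/6)(|-4|² + |-1|² + |-1|² + |2|² + |-1|² + |-1|²) = (1/6)·24.0000 = 4.0000

Both sides agree, confirming Parseval's theorem.

Σ|x[n]|² = (1/N)Σ|X[k]|² = 4.0000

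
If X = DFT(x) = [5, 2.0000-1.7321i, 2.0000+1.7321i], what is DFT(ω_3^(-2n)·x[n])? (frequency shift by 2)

Modulation property: DFT(ω_3^(-2n)·x[n]) = X[(k-2) mod 3], so circularly shift X by 2 positions.

X[k-2] = [2.0000-1.7321i, 2.0000+1.7321i, 5]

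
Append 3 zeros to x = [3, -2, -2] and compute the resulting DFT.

Original 3-point DFT: [-1, 5, 5]
Zero-padded 6-point DFT provides frequency interpolation.

DFT_6([x, 0, ...]) = [-1, 3.0000+3.4641i, 5, 3, 5, 3.0000-3.4641i]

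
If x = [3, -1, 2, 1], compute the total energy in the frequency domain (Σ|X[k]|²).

Parseval: Σ|x[n]|² = (1/N)Σ|X[k]|², so Σ|X[k]|² = N·Σ|x[n]|² = 4·15.0000

Σ|X[k]|² = N·Σ|x[n]|² = 4·15.0000 = 60.0000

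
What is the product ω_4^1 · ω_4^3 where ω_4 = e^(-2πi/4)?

The primitive 4th roots of unity are ω_4^k for k coprime to 4: k ∈ {1, 3}
Their product equals the constant term of the cyclotomic polynomial Φ_4(x) up to sign.
For n ≥ 3, the product of all primitive nth roots of unity is 1. (For n=1 it is 1; for n=2 it is -1.)

1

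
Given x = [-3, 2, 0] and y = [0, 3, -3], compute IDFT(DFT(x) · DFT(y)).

(x ⊛ y)[n] = Σ(m=0 to 2) x[m] · y[(n-m) mod 3]

Computing each output sample:
(x ⊛ y)[0] = -6
(x ⊛ y)[1] = -9
(x ⊛ y)[2] = 15

x ⊛ y = [-6, -9, 15]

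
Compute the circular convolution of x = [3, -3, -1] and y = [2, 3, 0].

(x ⊛ y)[n] = Σ(m=0 to 2) x[m] · y[(n-m) mod 3]

Computing each output sample:
(x ⊛ y)[0] = 3
(x ⊛ y)[1] = 3
(x ⊛ y)[2] = -11

x ⊛ y = [3, 3, -11]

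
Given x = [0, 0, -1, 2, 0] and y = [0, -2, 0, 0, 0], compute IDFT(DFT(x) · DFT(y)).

(x ⊛ y)[n] = Σ(m=0 to 4) x[m] · y[(n-m) mod 5]

Computing each output sample:
(x ⊛ y)[0] = 0
(x ⊛ y)[1] = 0
(x ⊛ y)[2] = 0
(x ⊛ y)[3] = 2
(x ⊛ y)[4] = -4

x ⊛ y = [0, 0, 0, 2, -4]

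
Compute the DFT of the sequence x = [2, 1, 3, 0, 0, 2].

X[k] = Σ(n=0 to 5) x[n] · ω_6^(nk)
where ω_6 = e^(-2πi/6)

Computing each X[k]:
X[0] = 8
X[1] = 2.0000-1.7321i
X[2] = -1.0000+3.4641i
X[3] = 2
X[4] = -1.0000-3.4641i
X[5] = 2.0000+1.7321i

X = [8, 2.0000-1.7321i, -1.0000+3.4641i, 2, -1.0000-3.4641i, 2.0000+1.7321i]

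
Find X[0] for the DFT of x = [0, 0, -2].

X[0] = Σ(n=0 to 2) x[n] · ω_3^0 = Σ x[n]
= (0) + (0) + (-2)

X[0] = -2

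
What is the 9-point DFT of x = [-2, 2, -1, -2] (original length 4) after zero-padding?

Original 4-point DFT: [-3, -1-4i, -3, -1+4i]
Zero-padded 9-point DFT provides frequency interpolation.

DFT_9([x, 0, ...]) = [-3, 0.3584+1.4313i, 0.2870-3.3596i, -4.5000-2.5981i, -3.6454+0.4052i, -3.6454-0.4052i, -4.5000+2.5981i, 0.2870+3.3596i, 0.3584-1.4313i]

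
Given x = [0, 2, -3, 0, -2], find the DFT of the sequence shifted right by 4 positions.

Time shift by 4: X_shifted[k] = ω_5^(4k) · X[k]
Shifted x = [2, -3, 0, -2, 0]

DFT(x[n-4]) = [-3, 2.6910+1.6776i, 3.8090+3.6655i, 3.8090-3.6655i, 2.6910-1.6776i]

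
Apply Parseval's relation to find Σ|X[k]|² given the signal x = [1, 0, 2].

Parseval: Σ|x[n]|² = (1/N)Σ|X[k]|², so Σ|X[k]|² = N·Σ|x[n]|² = 3·5.0000

Σ|X[k]|² = N·Σ|x[n]|² = 3·5.0000 = 15.0000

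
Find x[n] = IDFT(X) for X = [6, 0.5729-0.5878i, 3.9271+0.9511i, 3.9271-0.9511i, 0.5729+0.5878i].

x[n] = (1/5) Σ(k=0 to 4) X[k] · e^(2πikn/5)

Computing each x[n]:
x[0] = 3
x[1] = 0
x[2] = 2
x[3] = 1
x[4] = 0

x = [3, 0, 2, 1, 0]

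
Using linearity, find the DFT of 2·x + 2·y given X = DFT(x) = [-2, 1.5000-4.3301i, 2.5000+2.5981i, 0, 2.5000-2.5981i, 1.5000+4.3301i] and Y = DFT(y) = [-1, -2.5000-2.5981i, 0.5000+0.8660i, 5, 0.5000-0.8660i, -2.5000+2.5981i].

By linearity: DFT(2x + 2y) = 2·DFT(x) + 2·DFT(y)
= 2·[-2, 1.5000-4.3301i, 2.5000+2.5981i, 0, 2.5000-2.5981i, 1.5000+4.3301i] + 2·[-1, -2.5000-2.5981i, 0.5000+0.8660i, 5, 0.5000-0.8660i, -2.5000+2.5981i]

Computing element-wise:
Z[0] = 2·(-2) + 2·(-1) = -6
Z[1] = 2·(1.5000-4.3301i) + 2·(-2.5000-2.5981i) = -2.0000-13.8564i
Z[2] = 2·(2.5000+2.5981i) + 2·(0.5000+0.8660i) = 6.0000+6.9282i
Z[3] = 2·(0) + 2·(5) = 10
Z[4] = 2·(2.5000-2.5981i) + 2·(0.5000-0.8660i) = 6.0000-6.9282i
Z[5] = 2·(1.5000+4.3301i) + 2·(-2.5000+2.5981i) = -2.0000+13.8564i

DFT(2x + 2y) = 2·X + 2·Y = [-6, -2.0000-13.8564i, 6.0000+6.9282i, 10, 6.0000-6.9282i, -2.0000+13.8564i]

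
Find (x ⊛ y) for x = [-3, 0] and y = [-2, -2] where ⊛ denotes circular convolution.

(x ⊛ y)[n] = Σ(m=0 to 1) x[m] · y[(n-m) mod 2]

Computing each output sample:
(x ⊛ y)[0] = 6
(x ⊛ y)[1] = 6

x ⊛ y = [6, 6]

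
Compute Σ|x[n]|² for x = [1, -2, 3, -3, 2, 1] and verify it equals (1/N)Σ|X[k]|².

Time domain:
Σ|x[n]|² = |1|² + |-2|² + |3|² + |-3|² + |2|² + |1|² = 28.0000

Frequency domain:
(1/6)Σ|X[k]|² = (1/6)(|2|² + |1.0000+1.7321i|² + |-4.0000+3.4641i|² + |10|² + |-4.0000-3.4641i|² + |1.0000-1.7321i|²) = (1/6)·168.0000 = 28.0000

Both sides agree, confirming Parseval's theorem.

Σ|x[n]|² = (1/N)Σ|X[k]|² = 28.0000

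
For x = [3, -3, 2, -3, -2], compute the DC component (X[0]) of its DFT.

X[0] = Σ(n=0 to 4) x[n] · ω_5^0 = Σ x[n]
= (3) + (-3) + (2) + (-3) + (-2)

X[0] = -3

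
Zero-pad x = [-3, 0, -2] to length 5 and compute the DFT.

Original 3-point DFT: [-5, -2.0000-1.7321i, -2.0000+1.7321i]
Zero-padded 5-point DFT provides frequency interpolation.

DFT_5([x, 0, ...]) = [-5, -1.3820+1.1756i, -3.6180-1.9021i, -3.6180+1.9021i, -1.3820-1.1756i]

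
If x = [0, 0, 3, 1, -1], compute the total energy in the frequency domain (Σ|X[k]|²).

Parseval: Σ|x[n]|² = (1/N)Σ|X[k]|², so Σ|X[k]|² = N·Σ|x[n]|² = 5·11.0000

Σ|X[k]|² = N·Σ|x[n]|² = 5·11.0000 = 55.0000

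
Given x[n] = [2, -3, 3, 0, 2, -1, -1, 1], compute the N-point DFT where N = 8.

X[k] = Σ(n=0 to 7) x[n] · ω_8^(nk)
where ω_8 = e^(-2πi/8)

Computing each X[k]:
X[0] = 3
X[1] = -0.7071-1.8787i
X[2] = 2+5i
X[3] = 0.7071+6.1213i
X[4] = 9
X[5] = 0.7071-6.1213i
X[6] = 2-5i
X[7] = -0.7071+1.8787i

X = [3, -0.7071-1.8787i, 2+5i, 0.7071+6.1213i, 9, 0.7071-6.1213i, 2-5i, -0.7071+1.8787i]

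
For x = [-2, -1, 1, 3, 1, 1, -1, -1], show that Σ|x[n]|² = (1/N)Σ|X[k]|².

Time domain:
Σ|x[n]|² = |-2|² + |-1|² + |1|² + |3|² + |1|² + |1|² + |-1|² + |-1|² = 19.0000

Frequency domain:
(1/8)Σ|X[k]|² = (1/8)(|1|² + |-7.2426-3.4142i|² + |-1+2i|² + |1.2426+0.5858i|² + |-3|² + |1.2426-0.5858i|² + |-1-2i|² + |-7.2426+3.4142i|²) = (1/8)·152.0000 = 19.0000

Both sides agree, confirming Parseval's theorem.

Σ|x[n]|² = (1/N)Σ|X[k]|² = 19.0000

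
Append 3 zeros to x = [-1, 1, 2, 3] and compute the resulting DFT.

Original 4-point DFT: [5, -3+2i, -3, -3-2i]
Zero-padded 7-point DFT provides frequency interpolation.

DFT_7([x, 0, ...]) = [5, -3.5245-4.0333i, -1.1540+2.2383i, -1.3216-1.7950i, -1.3216+1.7950i, -1.1540-2.2383i, -3.5245+4.0333i]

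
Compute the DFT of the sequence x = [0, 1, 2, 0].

X[k] = Σ(n=0 to 3) x[n] · ω_4^(nk)
where ω_4 = e^(-2πi/4)

Computing each X[k]:
X[0] = 3
X[1] = -2-1i
X[2] = 1
X[3] = -2+1i

X = [3, -2-1i, 1, -2+1i]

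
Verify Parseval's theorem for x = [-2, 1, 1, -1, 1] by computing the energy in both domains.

Time domain:
Σ|x[n]|² = |-2|² + |1|² + |1|² + |-1|² + |1|² = 8.0000

Frequency domain:
(1/5)Σ|X[k]|² = (1/5)(|0|² + |-1.3820-1.1756i|² + |-3.6180+1.9021i|² + |-3.6180-1.9021i|² + |-1.3820+1.1756i|²) = (1/5)·40.0000 = 8.0000

Both sides agree, confirming Parseval's theorem.

Σ|x[n]|² = (1/N)Σ|X[k]|² = 8.0000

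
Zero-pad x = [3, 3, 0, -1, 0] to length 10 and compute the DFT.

Original 5-point DFT: [5, 4.7361-3.4410i, 0.2639-0.8123i, 0.2639+0.8123i, 4.7361+3.4410i]
Zero-padded 10-point DFT provides frequency interpolation.

DFT_10([x, 0, ...]) = [5, 5.7361-0.8123i, 4.7361-3.4410i, 1.2639-3.4410i, 0.2639-0.8123i, 1, 0.2639+0.8123i, 1.2639+3.4410i, 4.7361+3.4410i, 5.7361+0.8123i]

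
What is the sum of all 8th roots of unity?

Sum of all nth roots of unity equals 0 for n > 1 (geometric series with r ≠ 1).

0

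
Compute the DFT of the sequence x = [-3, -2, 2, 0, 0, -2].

X[k] = Σ(n=0 to 5) x[n] · ω_6^(nk)
where ω_6 = e^(-2πi/6)

Computing each X[k]:
X[0] = -5
X[1] = -6.0000-1.7321i
X[2] = -2.0000+1.7321i
X[3] = 3
X[4] = -2.0000-1.7321i
X[5] = -6.0000+1.7321i

X = [-5, -6.0000-1.7321i, -2.0000+1.7321i, 3, -2.0000-1.7321i, -6.0000+1.7321i]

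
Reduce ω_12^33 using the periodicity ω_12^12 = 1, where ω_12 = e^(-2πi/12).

Since ω_12^12 = 1, powers reduce modulo 12.
33 mod 12 = 9
So ω_12^33 = ω_12^9 = e^(-2πi·9/12)

ω_12^33 = ω_12^9 = 1i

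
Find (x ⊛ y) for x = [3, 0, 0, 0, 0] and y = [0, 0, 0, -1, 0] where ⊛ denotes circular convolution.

(x ⊛ y)[n] = Σ(m=0 to 4) x[m] · y[(n-m) mod 5]

Computing each output sample:
(x ⊛ y)[0] = 0
(x ⊛ y)[1] = 0
(x ⊛ y)[2] = 0
(x ⊛ y)[3] = -3
(x ⊛ y)[4] = 0

x ⊛ y = [0, 0, 0, -3, 0]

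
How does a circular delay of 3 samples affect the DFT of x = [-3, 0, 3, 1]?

Time shift by 3: X_shifted[k] = ω_4^(3k) · X[k]
Shifted x = [0, 3, 1, -3]

DFT(x[n-3]) = [1, -1-6i, 1, -1+6i]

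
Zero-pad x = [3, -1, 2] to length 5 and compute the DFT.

Original 3-point DFT: [4, 2.5000+2.5981i, 2.5000-2.5981i]
Zero-padded 5-point DFT provides frequency interpolation.

DFT_5([x, 0, ...]) = [4, 1.0729-0.2245i, 4.4271+2.4899i, 4.4271-2.4899i, 1.0729+0.2245i]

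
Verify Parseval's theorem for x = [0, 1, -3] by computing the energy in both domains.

Time domain:
Σ|x[n]|² = |0|² + |1|² + |-3|² = 10.0000

Frequency domain:
(1/3)Σ|X[k]|² = (1/3)(|-2|² + |1.0000-3.4641i|² + |1.0000+3.4641i|²) = (1/3)·30.0000 = 10.0000

Both sides agree, confirming Parseval's theorem.

Σ|x[n]|² = (1/N)Σ|X[k]|² = 10.0000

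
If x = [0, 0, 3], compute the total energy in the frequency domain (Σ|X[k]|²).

Parseval: Σ|x[n]|² = (1/N)Σ|X[k]|², so Σ|X[k]|² = N·Σ|x[n]|² = 3·9.0000

Σ|X[k]|² = N·Σ|x[n]|² = 3·9.0000 = 27.0000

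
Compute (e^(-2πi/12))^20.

Since ω_12^12 = 1, powers reduce modulo 12.
20 mod 12 = 8
So ω_12^20 = ω_12^8 = e^(-2πi·8/12)

ω_12^20 = ω_12^8 = -0.5000+0.8660i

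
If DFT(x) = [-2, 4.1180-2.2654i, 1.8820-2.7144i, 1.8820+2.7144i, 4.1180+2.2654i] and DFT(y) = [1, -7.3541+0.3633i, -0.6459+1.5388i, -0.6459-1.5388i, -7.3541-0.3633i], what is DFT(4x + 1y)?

By linearity: DFT(4x + 1y) = 4·DFT(x) + 1·DFT(y)
= 4·[-2, 4.1180-2.2654i, 1.8820-2.7144i, 1.8820+2.7144i, 4.1180+2.2654i] + 1·[1, -7.3541+0.3633i, -0.6459+1.5388i, -0.6459-1.5388i, -7.3541-0.3633i]

Computing element-wise:
Z[0] = 4·(-2) + 1·(1) = -7
Z[1] = 4·(4.1180-2.2654i) + 1·(-7.3541+0.3633i) = 9.1179-8.6983i
Z[2] = 4·(1.8820-2.7144i) + 1·(-0.6459+1.5388i) = 6.8821-9.3188i
Z[3] = 4·(1.8820+2.7144i) + 1·(-0.6459-1.5388i) = 6.8821+9.3188i
Z[4] = 4·(4.1180+2.2654i) + 1·(-7.3541-0.3633i) = 9.1179+8.6983i

DFT(4x + 1y) = 4·X + 1·Y = [-7, 9.1179-8.6983i, 6.8821-9.3188i, 6.8821+9.3188i, 9.1179+8.6983i]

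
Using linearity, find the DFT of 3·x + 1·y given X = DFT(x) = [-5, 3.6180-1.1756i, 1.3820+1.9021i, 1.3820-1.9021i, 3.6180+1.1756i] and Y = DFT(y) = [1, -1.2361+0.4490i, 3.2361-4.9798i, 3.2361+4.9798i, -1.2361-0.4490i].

By linearity: DFT(3x + 1y) = 3·DFT(x) + 1·DFT(y)
= 3·[-5, 3.6180-1.1756i, 1.3820+1.9021i, 1.3820-1.9021i, 3.6180+1.1756i] + 1·[1, -1.2361+0.4490i, 3.2361-4.9798i, 3.2361+4.9798i, -1.2361-0.4490i]

Computing element-wise:
Z[0] = 3·(-5) + 1·(1) = -14
Z[1] = 3·(3.6180-1.1756i) + 1·(-1.2361+0.4490i) = 9.6179-3.0778i
Z[2] = 3·(1.3820+1.9021i) + 1·(3.2361-4.9798i) = 7.3821+0.7265i
Z[3] = 3·(1.3820-1.9021i) + 1·(3.2361+4.9798i) = 7.3821-0.7265i
Z[4] = 3·(3.6180+1.1756i) + 1·(-1.2361-0.4490i) = 9.6179+3.0778i

DFT(3x + 1y) = 3·X + 1·Y = [-14, 9.6179-3.0778i, 7.3821+0.7265i, 7.3821-0.7265i, 9.6179+3.0778i]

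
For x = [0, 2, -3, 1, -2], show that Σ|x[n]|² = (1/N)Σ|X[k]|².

Time domain:
Σ|x[n]|² = |0|² + |2|² + |-3|² + |1|² + |-2|² = 18.0000

Frequency domain:
(1/5)Σ|X[k]|² = (1/5)(|-2|² + |1.6180-1.4531i|² + |-0.6180-6.1554i|² + |-0.6180+6.1554i|² + |1.6180+1.4531i|²) = (1/5)·90.0000 = 18.0000

Both sides agree, confirming Parseval's theorem.

Σ|x[n]|² = (1/N)Σ|X[k]|² = 18.0000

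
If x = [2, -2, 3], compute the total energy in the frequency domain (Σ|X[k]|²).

Parseval: Σ|x[n]|² = (1/N)Σ|X[k]|², so Σ|X[k]|² = N·Σ|x[n]|² = 3·17.0000

Σ|X[k]|² = N·Σ|x[n]|² = 3·17.0000 = 51.0000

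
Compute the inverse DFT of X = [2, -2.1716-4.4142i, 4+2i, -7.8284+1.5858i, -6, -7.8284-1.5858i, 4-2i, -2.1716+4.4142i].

x[n] = (1/8) Σ(k=0 to 7) X[k] · e^(2πikn/8)

Computing each x[n]:
x[0] = -2
x[1] = 2
x[2] = 0
x[3] = 1
x[4] = 3
x[5] = -1
x[6] = -3
x[7] = 2

x = [-2, 2, 0, 1, 3, -1, -3, 2]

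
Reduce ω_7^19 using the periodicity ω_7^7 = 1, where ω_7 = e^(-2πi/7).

Since ω_7^7 = 1, powers reduce modulo 7.
19 mod 7 = 5
So ω_7^19 = ω_7^5 = e^(-2πi·5/7)

ω_7^19 = ω_7^5 = -0.2225+0.9749i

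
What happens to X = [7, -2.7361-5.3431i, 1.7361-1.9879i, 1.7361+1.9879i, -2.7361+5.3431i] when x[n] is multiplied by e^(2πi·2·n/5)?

Modulation property: DFT(ω_5^(-2n)·x[n]) = X[(k-2) mod 5], so circularly shift X by 2 positions.

X[k-2] = [1.7361+1.9879i, -2.7361+5.3431i, 7, -2.7361-5.3431i, 1.7361-1.9879i]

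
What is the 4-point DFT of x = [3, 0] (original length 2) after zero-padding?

Original 2-point DFT: [3, 3]
Zero-padded 4-point DFT provides frequency interpolation.

DFT_4([x, 0, ...]) = [3, 3, 3, 3]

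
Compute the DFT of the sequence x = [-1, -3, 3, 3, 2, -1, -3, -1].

X[k] = Σ(n=0 to 7) x[n] · ω_8^(nk)
where ω_8 = e^(-2πi/8)

Computing each X[k]:
X[0] = -1
X[1] = -7.2426-7.4142i
X[2] = 1+6i
X[3] = 1.2426+4.5858i
X[4] = 3
X[5] = 1.2426-4.5858i
X[6] = 1-6i
X[7] = -7.2426+7.4142i

X = [-1, -7.2426-7.4142i, 1+6i, 1.2426+4.5858i, 3, 1.2426-4.5858i, 1-6i, -7.2426+7.4142i]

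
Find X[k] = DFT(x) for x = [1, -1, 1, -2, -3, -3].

X[k] = Σ(n=0 to 5) x[n] · ω_6^(nk)
where ω_6 = e^(-2πi/6)

Computing each X[k]:
X[0] = -7
X[1] = 2.0000-5.1962i
X[2] = 2.0000+1.7321i
X[3] = 5
X[4] = 2.0000-1.7321i
X[5] = 2.0000+5.1962i

X = [-7, 2.0000-5.1962i, 2.0000+1.7321i, 5, 2.0000-1.7321i, 2.0000+5.1962i]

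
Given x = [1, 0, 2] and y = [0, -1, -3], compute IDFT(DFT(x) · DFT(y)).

(x ⊛ y)[n] = Σ(m=0 to 2) x[m] · y[(n-m) mod 3]

Computing each output sample:
(x ⊛ y)[0] = -2
(x ⊛ y)[1] = -7
(x ⊛ y)[2] = -3

x ⊛ y = [-2, -7, -3]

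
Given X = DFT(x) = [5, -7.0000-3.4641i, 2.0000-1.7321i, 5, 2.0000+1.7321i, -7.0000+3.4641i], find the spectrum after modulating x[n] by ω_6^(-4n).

Modulation property: DFT(ω_6^(-4n)·x[n]) = X[(k-4) mod 6], so circularly shift X by 4 positions.

X[k-4] = [2.0000-1.7321i, 5, 2.0000+1.7321i, -7.0000+3.4641i, 5, -7.0000-3.4641i]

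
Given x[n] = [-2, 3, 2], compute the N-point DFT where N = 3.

X[k] = Σ(n=0 to 2) x[n] · ω_3^(nk)
where ω_3 = e^(-2πi/3)

Computing each X[k]:
X[0] = 3
X[1] = -4.5000-0.8660i
X[2] = -4.5000+0.8660i

X = [3, -4.5000-0.8660i, -4.5000+0.8660i]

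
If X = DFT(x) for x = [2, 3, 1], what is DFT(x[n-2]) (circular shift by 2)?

Time shift by 2: X_shifted[k] = ω_3^(2k) · X[k]
Shifted x = [3, 1, 2]

DFT(x[n-2]) = [6, 1.5000+0.8660i, 1.5000-0.8660i]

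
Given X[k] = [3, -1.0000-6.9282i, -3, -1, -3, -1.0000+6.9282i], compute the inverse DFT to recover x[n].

x[n] = (1/6) Σ(k=0 to 5) X[k] · e^(2πikn/6)

Computing each x[n]:
x[0] = -1
x[1] = 3
x[2] = 3
x[3] = 0
x[4] = -1
x[5] = -1

x = [-1, 3, 3, 0, -1, -1]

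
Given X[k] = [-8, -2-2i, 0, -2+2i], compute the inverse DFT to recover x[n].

x[n] = (1/4) Σ(k=0 to 3) X[k] · e^(2πikn/4)

Computing each x[n]:
x[0] = -3
x[1] = -1
x[2] = -1
x[3] = -3

x = [-3, -1, -1, -3]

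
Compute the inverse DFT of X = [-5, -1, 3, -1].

x[n] = (1/4) Σ(k=0 to 3) X[k] · e^(2πikn/4)

Computing each x[n]:
x[0] = -1
x[1] = -2
x[2] = 0
x[3] = -2

x = [-1, -2, 0, -2]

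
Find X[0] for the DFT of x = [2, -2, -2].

X[0] = Σ(n=0 to 2) x[n] · ω_3^0 = Σ x[n]
= (2) + (-2) + (-2)

X[0] = -2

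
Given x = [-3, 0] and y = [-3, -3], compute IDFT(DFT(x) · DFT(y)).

(x ⊛ y)[n] = Σ(m=0 to 1) x[m] · y[(n-m) mod 2]

Computing each output sample:
(x ⊛ y)[0] = 9
(x ⊛ y)[1] = 9

x ⊛ y = [9, 9]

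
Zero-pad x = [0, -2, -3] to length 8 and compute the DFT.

Original 3-point DFT: [-5, 2.5000-0.8660i, 2.5000+0.8660i]
Zero-padded 8-point DFT provides frequency interpolation.

DFT_8([x, 0, ...]) = [-5, -1.4142+4.4142i, 3+2i, 1.4142-1.5858i, -1, 1.4142+1.5858i, 3-2i, -1.4142-4.4142i]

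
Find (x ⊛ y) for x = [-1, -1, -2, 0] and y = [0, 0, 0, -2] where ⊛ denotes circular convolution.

(x ⊛ y)[n] = Σ(m=0 to 3) x[m] · y[(n-m) mod 4]

Computing each output sample:
(x ⊛ y)[0] = 2
(x ⊛ y)[1] = 4
(x ⊛ y)[2] = 0
(x ⊛ y)[3] = 2

x ⊛ y = [2, 4, 0, 2]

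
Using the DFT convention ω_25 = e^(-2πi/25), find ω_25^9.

ω_25^9 = e^(-2πi·9/25)
= cos(-2π·9/25) + i·sin(-2π·9/25)
= cos(-18π/25) + i·sin(-18π/25)

ω_25^9 = cos(-18π/25) + i·sin(-18π/25) = -0.6374-0.7705i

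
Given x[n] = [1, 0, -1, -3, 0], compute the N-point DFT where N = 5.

X[k] = Σ(n=0 to 4) x[n] · ω_5^(nk)
where ω_5 = e^(-2πi/5)

Computing each X[k]:
X[0] = -3
X[1] = 4.2361-1.1756i
X[2] = -0.2361+1.9021i
X[3] = -0.2361-1.9021i
X[4] = 4.2361+1.1756i

X = [-3, 4.2361-1.1756i, -0.2361+1.9021i, -0.2361-1.9021i, 4.2361+1.1756i]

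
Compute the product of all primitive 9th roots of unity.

The primitive 9th roots of unity are ω_9^k for k coprime to 9: k ∈ {1, 2, 4, 5, 7, 8}
Their product equals the constant term of the cyclotomic polynomial Φ_9(x) up to sign.
For n ≥ 3, the product of all primitive nth roots of unity is 1. (For n=1 it is 1; for n=2 it is -1.)

1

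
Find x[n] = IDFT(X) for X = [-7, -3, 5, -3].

x[n] = (1/4) Σ(k=0 to 3) X[k] · e^(2πikn/4)

Computing each x[n]:
x[0] = -2
x[1] = -3
x[2] = 1
x[3] = -3

x = [-2, -3, 1, -3]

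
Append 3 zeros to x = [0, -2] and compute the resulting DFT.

Original 2-point DFT: [-2, 2]
Zero-padded 5-point DFT provides frequency interpolation.

DFT_5([x, 0, ...]) = [-2, -0.6180+1.9021i, 1.6180+1.1756i, 1.6180-1.1756i, -0.6180-1.9021i]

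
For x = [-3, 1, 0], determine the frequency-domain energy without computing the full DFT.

Parseval: Σ|x[n]|² = (1/N)Σ|X[k]|², so Σ|X[k]|² = N·Σ|x[n]|² = 3·10.0000

Σ|X[k]|² = N·Σ|x[n]|² = 3·10.0000 = 30.0000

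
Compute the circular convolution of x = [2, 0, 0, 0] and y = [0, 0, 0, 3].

(x ⊛ y)[n] = Σ(m=0 to 3) x[m] · y[(n-m) mod 4]

Computing each output sample:
(x ⊛ y)[0] = 0
(x ⊛ y)[1] = 0
(x ⊛ y)[2] = 0
(x ⊛ y)[3] = 6

x ⊛ y = [0, 0, 0, 6]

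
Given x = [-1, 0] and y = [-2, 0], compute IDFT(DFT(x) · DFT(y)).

(x ⊛ y)[n] = Σ(m=0 to 1) x[m] · y[(n-m) mod 2]

Computing each output sample:
(x ⊛ y)[0] = 2
(x ⊛ y)[1] = 0

x ⊛ y = [2, 0]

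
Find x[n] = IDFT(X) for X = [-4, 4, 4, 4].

x[n] = (1/4) Σ(k=0 to 3) X[k] · e^(2πikn/4)

Computing each x[n]:
x[0] = 2
x[1] = -2
x[2] = -2
x[3] = -2

x = [2, -2, -2, -2]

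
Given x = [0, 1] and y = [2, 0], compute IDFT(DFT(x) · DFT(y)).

(x ⊛ y)[n] = Σ(m=0 to 1) x[m] · y[(n-m) mod 2]

Computing each output sample:
(x ⊛ y)[0] = 0
(x ⊛ y)[1] = 2

x ⊛ y = [0, 2]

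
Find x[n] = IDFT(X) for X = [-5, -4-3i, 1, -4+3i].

x[n] = (1/4) Σ(k=0 to 3) X[k] · e^(2πikn/4)

Computing each x[n]:
x[0] = -3
x[1] = 0
x[2] = 1
x[3] = -3

x = [-3, 0, 1, -3]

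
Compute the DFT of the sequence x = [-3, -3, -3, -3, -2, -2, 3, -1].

X[k] = Σ(n=0 to 7) x[n] · ω_8^(nk)
where ω_8 = e^(-2πi/8)

Computing each X[k]:
X[0] = -14
X[1] = -0.2929+8.1213i
X[2] = -5+1i
X[3] = -1.7071-3.8787i
X[4] = 4
X[5] = -1.7071+3.8787i
X[6] = -5-1i
X[7] = -0.2929-8.1213i

X = [-14, -0.2929+8.1213i, -5+1i, -1.7071-3.8787i, 4, -1.7071+3.8787i, -5-1i, -0.2929-8.1213i]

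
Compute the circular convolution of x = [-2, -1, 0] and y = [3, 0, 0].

(x ⊛ y)[n] = Σ(m=0 to 2) x[m] · y[(n-m) mod 3]

Computing each output sample:
(x ⊛ y)[0] = -6
(x ⊛ y)[1] = -3
(x ⊛ y)[2] = 0

x ⊛ y = [-6, -3, 0]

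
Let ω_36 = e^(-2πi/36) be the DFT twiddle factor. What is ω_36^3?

ω_36^3 = e^(-2πi·3/36)
= cos(-2π·3/36) + i·sin(-2π·3/36)
= cos(-6π/36) + i·sin(-6π/36)

ω_36^3 = cos(-6π/36) + i·sin(-6π/36) = 0.8660-0.5000i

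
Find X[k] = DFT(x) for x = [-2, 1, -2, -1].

X[k] = Σ(n=0 to 3) x[n] · ω_4^(nk)
where ω_4 = e^(-2πi/4)

Computing each X[k]:
X[0] = -4
X[1] = -2i
X[2] = -4
X[3] = 2i

X = [-4, -2i, -4, 2i]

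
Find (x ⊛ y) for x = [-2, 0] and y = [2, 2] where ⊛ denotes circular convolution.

(x ⊛ y)[n] = Σ(m=0 to 1) x[m] · y[(n-m) mod 2]

Computing each output sample:
(x ⊛ y)[0] = -4
(x ⊛ y)[1] = -4

x ⊛ y = [-4, -4]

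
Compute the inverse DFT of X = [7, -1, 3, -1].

x[n] = (1/4) Σ(k=0 to 3) X[k] · e^(2πikn/4)

Computing each x[n]:
x[0] = 2
x[1] = 1
x[2] = 3
x[3] = 1

x = [2, 1, 3, 1]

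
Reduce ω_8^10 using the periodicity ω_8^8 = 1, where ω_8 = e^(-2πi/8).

Since ω_8^8 = 1, powers reduce modulo 8.
10 mod 8 = 2
So ω_8^10 = ω_8^2 = e^(-2πi·2/8)

ω_8^10 = ω_8^2 = -1i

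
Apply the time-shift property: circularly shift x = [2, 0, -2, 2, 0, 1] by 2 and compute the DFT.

Time shift by 2: X_shifted[k] = ω_6^(2k) · X[k]
Shifted x = [0, 1, 2, 0, -2, 2]

DFT(x[n-2]) = [3, 1.5000-2.5981i, -1.5000+4.3301i, -3, -1.5000-4.3301i, 1.5000+2.5981i]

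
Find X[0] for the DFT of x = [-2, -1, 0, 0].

X[0] = Σ(n=0 to 3) x[n] · ω_4^0 = Σ x[n]
= (-2) + (-1) + (0) + (0)

X[0] = -3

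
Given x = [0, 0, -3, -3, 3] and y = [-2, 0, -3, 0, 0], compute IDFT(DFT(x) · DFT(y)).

(x ⊛ y)[n] = Σ(m=0 to 4) x[m] · y[(n-m) mod 5]

Computing each output sample:
(x ⊛ y)[0] = 9
(x ⊛ y)[1] = -9
(x ⊛ y)[2] = 6
(x ⊛ y)[3] = 6
(x ⊛ y)[4] = 3

x ⊛ y = [9, -9, 6, 6, 3]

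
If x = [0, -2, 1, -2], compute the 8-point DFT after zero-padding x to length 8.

Original 4-point DFT: [-3, -1, 5, -1]
Zero-padded 8-point DFT provides frequency interpolation.

DFT_8([x, 0, ...]) = [-3, 1.8284i, -1, 3.8284i, 5, -3.8284i, -1, -1.8284i]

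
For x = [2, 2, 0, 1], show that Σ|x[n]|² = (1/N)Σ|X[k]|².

Time domain:
Σ|x[n]|² = |2|² + |2|² + |0|² + |1|² = 9.0000

Frequency domain:
(1/4)Σ|X[k]|² = (1/4)(|5|² + |2-1i|² + |-1|² + |2+1i|²) = (1/4)·36.0000 = 9.0000

Both sides agree, confirming Parseval's theorem.

Σ|x[n]|² = (1/N)Σ|X[k]|² = 9.0000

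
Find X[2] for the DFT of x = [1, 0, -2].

X[2] = Σ(n=0 to 2) x[n] · ω_3^(2n) where ω_3 = e^(-2πi/3)
= (1)·ω_3^0 + (0)·ω_3^2 + (-2)·ω_3^4

X[2] = 2.0000+1.7321i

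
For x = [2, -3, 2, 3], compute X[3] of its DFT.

X[3] = Σ(n=0 to 3) x[n] · ω_4^(3n) where ω_4 = e^(-2πi/4)
= (2)·ω_4^0 + (-3)·ω_4^3 + (2)·ω_4^6 + (3)·ω_4^9

X[3] = -6i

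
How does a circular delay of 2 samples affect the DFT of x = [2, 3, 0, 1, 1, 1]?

Time shift by 2: X_shifted[k] = ω_6^(2k) · X[k]
Shifted x = [1, 1, 2, 3, 0, 1]

DFT(x[n-2]) = [8, -2.0000-1.7321i, 2.0000+1.7321i, -2, 2.0000-1.7321i, -2.0000+1.7321i]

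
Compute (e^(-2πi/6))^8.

Since ω_6^6 = 1, powers reduce modulo 6.
8 mod 6 = 2
So ω_6^8 = ω_6^2 = e^(-2πi·2/6)

ω_6^8 = ω_6^2 = -0.5000-0.8660i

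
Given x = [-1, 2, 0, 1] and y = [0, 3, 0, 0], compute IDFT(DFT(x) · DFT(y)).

(x ⊛ y)[n] = Σ(m=0 to 3) x[m] · y[(n-m) mod 4]

Computing each output sample:
(x ⊛ y)[0] = 3
(x ⊛ y)[1] = -3
(x ⊛ y)[2] = 6
(x ⊛ y)[3] = 0

x ⊛ y = [3, -3, 6, 0]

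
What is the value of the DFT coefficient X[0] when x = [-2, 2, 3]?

X[0] = Σ(n=0 to 2) x[n] · ω_3^0 = Σ x[n]
= (-2) + (2) + (3)

X[0] = 3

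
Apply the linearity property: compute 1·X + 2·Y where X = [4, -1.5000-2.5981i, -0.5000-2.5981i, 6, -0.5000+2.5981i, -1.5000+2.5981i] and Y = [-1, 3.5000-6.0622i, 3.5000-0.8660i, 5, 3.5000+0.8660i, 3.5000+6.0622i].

By linearity: DFT(1x + 2y) = 1·DFT(x) + 2·DFT(y)
= 1·[4, -1.5000-2.5981i, -0.5000-2.5981i, 6, -0.5000+2.5981i, -1.5000+2.5981i] + 2·[-1, 3.5000-6.0622i, 3.5000-0.8660i, 5, 3.5000+0.8660i, 3.5000+6.0622i]

Computing element-wise:
Z[0] = 1·(4) + 2·(-1) = 2
Z[1] = 1·(-1.5000-2.5981i) + 2·(3.5000-6.0622i) = 5.5000-14.7225i
Z[2] = 1·(-0.5000-2.5981i) + 2·(3.5000-0.8660i) = 6.5000-4.3301i
Z[3] = 1·(6) + 2·(5) = 16
Z[4] = 1·(-0.5000+2.5981i) + 2·(3.5000+0.8660i) = 6.5000+4.3301i
Z[5] = 1·(-1.5000+2.5981i) + 2·(3.5000+6.0622i) = 5.5000+14.7225i

DFT(1x + 2y) = 1·X + 2·Y = [2, 5.5000-14.7225i, 6.5000-4.3301i, 16, 6.5000+4.3301i, 5.5000+14.7225i]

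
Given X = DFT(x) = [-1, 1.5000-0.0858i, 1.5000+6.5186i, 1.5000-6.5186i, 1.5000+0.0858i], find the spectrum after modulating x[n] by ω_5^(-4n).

Modulation property: DFT(ω_5^(-4n)·x[n]) = X[(k-4) mod 5], so circularly shift X by 4 positions.

X[k-4] = [1.5000-0.0858i, 1.5000+6.5186i, 1.5000-6.5186i, 1.5000+0.0858i, -1]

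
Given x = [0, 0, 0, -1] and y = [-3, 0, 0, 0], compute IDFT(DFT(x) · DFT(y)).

(x ⊛ y)[n] = Σ(m=0 to 3) x[m] · y[(n-m) mod 4]

Computing each output sample:
(x ⊛ y)[0] = 0
(x ⊛ y)[1] = 0
(x ⊛ y)[2] = 0
(x ⊛ y)[3] = 3

x ⊛ y = [0, 0, 0, 3]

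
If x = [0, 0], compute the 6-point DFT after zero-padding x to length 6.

Original 2-point DFT: [0, 0]
Zero-padded 6-point DFT provides frequency interpolation.

DFT_6([x, 0, ...]) = [0, 0, 0, 0, 0, 0]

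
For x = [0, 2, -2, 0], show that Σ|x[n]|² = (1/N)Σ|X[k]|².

Time domain:
Σ|x[n]|² = |0|² + |2|² + |-2|² + |0|² = 8.0000

Frequency domain:
(1/4)Σ|X[k]|² = (1/4)(|0|² + |2-2i|² + |-4|² + |2+2i|²) = (1/4)·32.0000 = 8.0000

Both sides agree, confirming Parseval's theorem.

Σ|x[n]|² = (1/N)Σ|X[k]|² = 8.0000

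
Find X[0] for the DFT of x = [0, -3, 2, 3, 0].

X[0] = Σ(n=0 to 4) x[n] · ω_5^0 = Σ x[n]
= (0) + (-3) + (2) + (3) + (0)

X[0] = 2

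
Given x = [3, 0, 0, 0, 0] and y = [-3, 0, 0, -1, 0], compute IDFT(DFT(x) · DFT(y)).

(x ⊛ y)[n] = Σ(m=0 to 4) x[m] · y[(n-m) mod 5]

Computing each output sample:
(x ⊛ y)[0] = -9
(x ⊛ y)[1] = 0
(x ⊛ y)[2] = 0
(x ⊛ y)[3] = -3
(x ⊛ y)[4] = 0

x ⊛ y = [-9, 0, 0, -3, 0]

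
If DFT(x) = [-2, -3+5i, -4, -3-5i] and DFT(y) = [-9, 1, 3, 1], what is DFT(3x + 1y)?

By linearity: DFT(3x + 1y) = 3·DFT(x) + 1·DFT(y)
= 3·[-2, -3+5i, -4, -3-5i] + 1·[-9, 1, 3, 1]

Computing element-wise:
Z[0] = 3·(-2) + 1·(-9) = -15
Z[1] = 3·(-3+5i) + 1·(1) = -8+15i
Z[2] = 3·(-4) + 1·(3) = -9
Z[3] = 3·(-3-5i) + 1·(1) = -8-15i

DFT(3x + 1y) = 3·X + 1·Y = [-15, -8+15i, -9, -8-15i]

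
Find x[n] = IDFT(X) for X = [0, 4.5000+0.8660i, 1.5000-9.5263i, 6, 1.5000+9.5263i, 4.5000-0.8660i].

x[n] = (1/6) Σ(k=0 to 5) X[k] · e^(2πikn/6)

Computing each x[n]:
x[0] = 3
x[1] = 2
x[2] = -3
x[3] = -2
x[4] = 3
x[5] = -3

x = [3, 2, -3, -2, 3, -3]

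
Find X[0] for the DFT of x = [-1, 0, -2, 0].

X[0] = Σ(n=0 to 3) x[n] · ω_4^0 = Σ x[n]
= (-1) + (0) + (-2) + (0)

X[0] = -3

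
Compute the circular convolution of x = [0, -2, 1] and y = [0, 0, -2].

(x ⊛ y)[n] = Σ(m=0 to 2) x[m] · y[(n-m) mod 3]

Computing each output sample:
(x ⊛ y)[0] = 4
(x ⊛ y)[1] = -2
(x ⊛ y)[2] = 0

x ⊛ y = [4, -2, 0]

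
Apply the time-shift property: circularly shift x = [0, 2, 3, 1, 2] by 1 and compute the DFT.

Time shift by 1: X_shifted[k] = ω_5^(1k) · X[k]
Shifted x = [2, 0, 2, 3, 1]

DFT(x[n-1]) = [8, -1.7361+1.5388i, 2.7361-0.3633i, 2.7361+0.3633i, -1.7361-1.5388i]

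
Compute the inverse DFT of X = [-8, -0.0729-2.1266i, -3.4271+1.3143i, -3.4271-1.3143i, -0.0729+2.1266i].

x[n] = (1/5) Σ(k=0 to 4) X[k] · e^(2πikn/5)

Computing each x[n]:
x[0] = -3
x[1] = 0
x[2] = -1
x[3] = -3
x[4] = -1

x = [-3, 0, -1, -3, -1]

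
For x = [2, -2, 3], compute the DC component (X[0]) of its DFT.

X[0] = Σ(n=0 to 2) x[n] · ω_3^0 = Σ x[n]
= (2) + (-2) + (3)

X[0] = 3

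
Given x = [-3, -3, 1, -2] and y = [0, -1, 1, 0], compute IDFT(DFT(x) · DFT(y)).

(x ⊛ y)[n] = Σ(m=0 to 3) x[m] · y[(n-m) mod 4]

Computing each output sample:
(x ⊛ y)[0] = 3
(x ⊛ y)[1] = 1
(x ⊛ y)[2] = 0
(x ⊛ y)[3] = -4

x ⊛ y = [3, 1, 0, -4]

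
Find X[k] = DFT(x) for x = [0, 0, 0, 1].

X[k] = Σ(n=0 to 3) x[n] · ω_4^(nk)
where ω_4 = e^(-2πi/4)

Computing each X[k]:
X[0] = 1
X[1] = 1i
X[2] = -1
X[3] = -1i

X = [1, 1i, -1, -1i]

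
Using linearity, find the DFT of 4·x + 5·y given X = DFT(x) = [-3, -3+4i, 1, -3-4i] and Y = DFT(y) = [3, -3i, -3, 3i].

By linearity: DFT(4x + 5y) = 4·DFT(x) + 5·DFT(y)
= 4·[-3, -3+4i, 1, -3-4i] + 5·[3, -3i, -3, 3i]

Computing element-wise:
Z[0] = 4·(-3) + 5·(3) = 3
Z[1] = 4·(-3+4i) + 5·(-3i) = -12+1i
Z[2] = 4·(1) + 5·(-3) = -11
Z[3] = 4·(-3-4i) + 5·(3i) = -12-1i

DFT(4x + 5y) = 4·X + 5·Y = [3, -12+1i, -11, -12-1i]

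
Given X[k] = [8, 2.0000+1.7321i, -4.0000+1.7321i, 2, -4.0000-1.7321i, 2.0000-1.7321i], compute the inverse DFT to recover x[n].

x[n] = (1/6) Σ(k=0 to 5) X[k] · e^(2πikn/6)

Computing each x[n]:
x[0] = 1
x[1] = 1
x[2] = 2
x[3] = -1
x[4] = 2
x[5] = 3

x = [1, 1, 2, -1, 2, 3]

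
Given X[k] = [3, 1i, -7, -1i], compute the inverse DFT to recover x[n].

x[n] = (1/4) Σ(k=0 to 3) X[k] · e^(2πikn/4)

Computing each x[n]:
x[0] = -1
x[1] = 2
x[2] = -1
x[3] = 3

x = [-1, 2, -1, 3]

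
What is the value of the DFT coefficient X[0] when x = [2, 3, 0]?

X[0] = Σ(n=0 to 2) x[n] · ω_3^0 = Σ x[n]
= (2) + (3) + (0)

X[0] = 5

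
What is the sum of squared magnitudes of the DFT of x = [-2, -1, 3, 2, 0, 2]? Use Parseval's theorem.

Parseval: Σ|x[n]|² = (1/N)Σ|X[k]|², so Σ|X[k]|² = N·Σ|x[n]|² = 6·22.0000

Σ|X[k]|² = N·Σ|x[n]|² = 6·22.0000 = 132.0000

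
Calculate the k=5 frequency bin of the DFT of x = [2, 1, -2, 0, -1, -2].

X[5] = Σ(n=0 to 5) x[n] · ω_6^(5n) where ω_6 = e^(-2πi/6)
= (2)·ω_6^0 + (1)·ω_6^5 + (-2)·ω_6^10 + (0)·ω_6^15 + (-1)·ω_6^20 + (-2)·ω_6^25

X[5] = 3.0000+1.7321i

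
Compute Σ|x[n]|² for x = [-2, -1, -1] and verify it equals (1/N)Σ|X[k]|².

Time domain:
Σ|x[n]|² = |-2|² + |-1|² + |-1|² = 6.0000

Frequency domain:
(1/3)Σ|X[k]|² = (1/3)(|-4|² + |-1|² + |-1|²) = (1/3)·18.0000 = 6.0000

Both sides agree, confirming Parseval's theorem.

Σ|x[n]|² = (1/N)Σ|X[k]|² = 6.0000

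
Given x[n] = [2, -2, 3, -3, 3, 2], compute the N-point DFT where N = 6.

X[k] = Σ(n=0 to 5) x[n] · ω_6^(nk)
where ω_6 = e^(-2πi/6)

Computing each X[k]:
X[0] = 5
X[1] = 2.0000+3.4641i
X[2] = -4.0000+3.4641i
X[3] = 11
X[4] = -4.0000-3.4641i
X[5] = 2.0000-3.4641i

X = [5, 2.0000+3.4641i, -4.0000+3.4641i, 11, -4.0000-3.4641i, 2.0000-3.4641i]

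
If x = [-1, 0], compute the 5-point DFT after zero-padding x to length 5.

Original 2-point DFT: [-1, -1]
Zero-padded 5-point DFT provides frequency interpolation.

DFT_5([x, 0, ...]) = [-1, -1, -1, -1, -1]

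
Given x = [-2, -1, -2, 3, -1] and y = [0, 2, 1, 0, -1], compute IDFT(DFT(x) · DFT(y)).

(x ⊛ y)[n] = Σ(m=0 to 4) x[m] · y[(n-m) mod 5]

Computing each output sample:
(x ⊛ y)[0] = 2
(x ⊛ y)[1] = -3
(x ⊛ y)[2] = -7
(x ⊛ y)[3] = -4
(x ⊛ y)[4] = 6

x ⊛ y = [2, -3, -7, -4, 6]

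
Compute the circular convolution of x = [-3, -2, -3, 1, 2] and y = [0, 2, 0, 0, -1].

(x ⊛ y)[n] = Σ(m=0 to 4) x[m] · y[(n-m) mod 5]

Computing each output sample:
(x ⊛ y)[0] = 6
(x ⊛ y)[1] = -3
(x ⊛ y)[2] = -5
(x ⊛ y)[3] = -8
(x ⊛ y)[4] = 5

x ⊛ y = [6, -3, -5, -8, 5]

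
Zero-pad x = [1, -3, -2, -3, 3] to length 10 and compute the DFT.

Original 5-point DFT: [-4, 5.0451+5.1186i, -0.5451+4.4778i, -0.5451-4.4778i, 5.0451-5.1186i]
Zero-padded 10-point DFT provides frequency interpolation.

DFT_10([x, 0, ...]) = [-4, -3.5451+4.7553i, 5.0451+5.1186i, 2.0451-2.9389i, -0.5451+4.4778i, 8, -0.5451-4.4778i, 2.0451+2.9389i, 5.0451-5.1186i, -3.5451-4.7553i]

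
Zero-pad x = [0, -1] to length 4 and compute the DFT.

Original 2-point DFT: [-1, 1]
Zero-padded 4-point DFT provides frequency interpolation.

DFT_4([x, 0, ...]) = [-1, 1i, 1, -1i]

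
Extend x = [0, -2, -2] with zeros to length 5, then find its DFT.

Original 3-point DFT: [-4, 2, 2]
Zero-padded 5-point DFT provides frequency interpolation.

DFT_5([x, 0, ...]) = [-4, 1.0000+3.0777i, 1.0000-0.7265i, 1.0000+0.7265i, 1.0000-3.0777i]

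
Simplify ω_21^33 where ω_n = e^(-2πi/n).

Since ω_21^21 = 1, powers reduce modulo 21.
33 mod 21 = 12
So ω_21^33 = ω_21^12 = e^(-2πi·12/21)

ω_21^33 = ω_21^12 = -0.9010+0.4339i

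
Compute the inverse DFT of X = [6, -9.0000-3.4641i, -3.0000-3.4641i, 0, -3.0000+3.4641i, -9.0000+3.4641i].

x[n] = (1/6) Σ(k=0 to 5) X[k] · e^(2πikn/6)

Computing each x[n]:
x[0] = -3
x[1] = 2
x[2] = 3
x[3] = 3
x[4] = 3
x[5] = -2

x = [-3, 2, 3, 3, 3, -2]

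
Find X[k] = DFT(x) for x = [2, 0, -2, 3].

X[k] = Σ(n=0 to 3) x[n] · ω_4^(nk)
where ω_4 = e^(-2πi/4)

Computing each X[k]:
X[0] = 3
X[1] = 4+3i
X[2] = -3
X[3] = 4-3i

X = [3, 4+3i, -3, 4-3i]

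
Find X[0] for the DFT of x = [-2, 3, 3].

X[0] = Σ(n=0 to 2) x[n] · ω_3^0 = Σ x[n]
= (-2) + (3) + (3)

X[0] = 4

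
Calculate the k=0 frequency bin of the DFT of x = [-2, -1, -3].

X[0] = Σ(n=0 to 2) x[n] · ω_3^0 = Σ x[n]
= (-2) + (-1) + (-3)

X[0] = -6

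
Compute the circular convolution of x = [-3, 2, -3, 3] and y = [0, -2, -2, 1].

(x ⊛ y)[n] = Σ(m=0 to 3) x[m] · y[(n-m) mod 4]

Computing each output sample:
(x ⊛ y)[0] = 2
(x ⊛ y)[1] = -3
(x ⊛ y)[2] = 5
(x ⊛ y)[3] = -1

x ⊛ y = [2, -3, 5, -1]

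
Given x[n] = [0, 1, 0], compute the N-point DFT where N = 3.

X[k] = Σ(n=0 to 2) x[n] · ω_3^(nk)
where ω_3 = e^(-2πi/3)

Computing each X[k]:
X[0] = 1
X[1] = -0.5000-0.8660i
X[2] = -0.5000+0.8660i

X = [1, -0.5000-0.8660i, -0.5000+0.8660i]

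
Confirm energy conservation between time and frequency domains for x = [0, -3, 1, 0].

Time domain:
Σ|x[n]|² = |0|² + |-3|² + |1|² + |0|² = 10.0000

Frequency domain:
(1/4)Σ|X[k]|² = (1/4)(|-2|² + |-1+3i|² + |4|² + |-1-3i|²) = (1/4)·40.0000 = 10.0000

Both sides agree, confirming Parseval's theorem.

Σ|x[n]|² = (1/N)Σ|X[k]|² = 10.0000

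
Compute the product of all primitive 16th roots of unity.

The primitive 16th roots of unity are ω_16^k for k coprime to 16: k ∈ {1, 3, 5, 7, 9, 11, 13, 15}
Their product equals the constant term of the cyclotomic polynomial Φ_16(x) up to sign.
For n ≥ 3, the product of all primitive nth roots of unity is 1. (For n=1 it is 1; for n=2 it is -1.)

1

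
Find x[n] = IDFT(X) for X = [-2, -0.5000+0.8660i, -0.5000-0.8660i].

x[n] = (1/3) Σ(k=0 to 2) X[k] · e^(2πikn/3)

Computing each x[n]:
x[0] = -1
x[1] = -1
x[2] = 0

x = [-1, -1, 0]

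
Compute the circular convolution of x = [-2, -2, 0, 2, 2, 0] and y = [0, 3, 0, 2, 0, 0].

(x ⊛ y)[n] = Σ(m=0 to 5) x[m] · y[(n-m) mod 6]

Computing each output sample:
(x ⊛ y)[0] = 4
(x ⊛ y)[1] = -2
(x ⊛ y)[2] = -6
(x ⊛ y)[3] = -4
(x ⊛ y)[4] = 2
(x ⊛ y)[5] = 6

x ⊛ y = [4, -2, -6, -4, 2, 6]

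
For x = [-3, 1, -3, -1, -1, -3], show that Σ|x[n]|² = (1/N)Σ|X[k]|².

Time domain:
Σ|x[n]|² = |-3|² + |1|² + |-3|² + |-1|² + |-1|² + |-3|² = 30.0000

Frequency domain:
(1/6)Σ|X[k]|² = (1/6)(|-10|² + |-1.0000-1.7321i|² + |-1.0000-5.1962i|² + |-4|² + |-1.0000+5.1962i|² + |-1.0000+1.7321i|²) = (1/6)·180.0000 = 30.0000

Both sides agree, confirming Parseval's theorem.

Σ|x[n]|² = (1/N)Σ|X[k]|² = 30.0000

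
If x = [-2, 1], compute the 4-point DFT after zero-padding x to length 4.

Original 2-point DFT: [-1, -3]
Zero-padded 4-point DFT provides frequency interpolation.

DFT_4([x, 0, ...]) = [-1, -2-1i, -3, -2+1i]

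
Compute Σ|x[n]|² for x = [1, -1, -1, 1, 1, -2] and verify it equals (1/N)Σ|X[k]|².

Time domain:
Σ|x[n]|² = |1|² + |-1|² + |-1|² + |1|² + |1|² + |-2|² = 9.0000

Frequency domain:
(1/6)Σ|X[k]|² = (1/6)(|-1|² + |-1.5000+0.8660i|² + |3.5000-2.5981i|² + |3|² + |3.5000+2.5981i|² + |-1.5000-0.8660i|²) = (1/6)·54.0000 = 9.0000

Both sides agree, confirming Parseval's theorem.

Σ|x[n]|² = (1/N)Σ|X[k]|² = 9.0000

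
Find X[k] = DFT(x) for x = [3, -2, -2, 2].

X[k] = Σ(n=0 to 3) x[n] · ω_4^(nk)
where ω_4 = e^(-2πi/4)

Computing each X[k]:
X[0] = 1
X[1] = 5+4i
X[2] = 1
X[3] = 5-4i

X = [1, 5+4i, 1, 5-4i]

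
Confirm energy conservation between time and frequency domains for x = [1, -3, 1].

Time domain:
Σ|x[n]|² = |1|² + |-3|² + |1|² = 11.0000

Frequency domain:
(1/3)Σ|X[k]|² = (1/3)(|-1|² + |2.0000+3.4641i|² + |2.0000-3.4641i|²) = (1/3)·33.0000 = 11.0000

Both sides agree, confirming Parseval's theorem.

Σ|x[n]|² = (1/N)Σ|X[k]|² = 11.0000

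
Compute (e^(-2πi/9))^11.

Since ω_9^9 = 1, powers reduce modulo 9.
11 mod 9 = 2
So ω_9^11 = ω_9^2 = e^(-2πi·2/9)

ω_9^11 = ω_9^2 = 0.1736-0.9848i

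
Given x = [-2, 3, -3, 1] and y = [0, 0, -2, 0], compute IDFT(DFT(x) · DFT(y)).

(x ⊛ y)[n] = Σ(m=0 to 3) x[m] · y[(n-m) mod 4]

Computing each output sample:
(x ⊛ y)[0] = 6
(x ⊛ y)[1] = -2
(x ⊛ y)[2] = 4
(x ⊛ y)[3] = -6

x ⊛ y = [6, -2, 4, -6]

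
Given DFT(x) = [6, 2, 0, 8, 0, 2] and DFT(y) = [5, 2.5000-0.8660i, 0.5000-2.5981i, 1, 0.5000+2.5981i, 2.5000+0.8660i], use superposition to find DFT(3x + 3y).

By linearity: DFT(3x + 3y) = 3·DFT(x) + 3·DFT(y)
= 3·[6, 2, 0, 8, 0, 2] + 3·[5, 2.5000-0.8660i, 0.5000-2.5981i, 1, 0.5000+2.5981i, 2.5000+0.8660i]

Computing element-wise:
Z[0] = 3·(6) + 3·(5) = 33
Z[1] = 3·(2) + 3·(2.5000-0.8660i) = 13.5000-2.5980i
Z[2] = 3·(0) + 3·(0.5000-2.5981i) = 1.5000-7.7943i
Z[3] = 3·(8) + 3·(1) = 27
Z[4] = 3·(0) + 3·(0.5000+2.5981i) = 1.5000+7.7943i
Z[5] = 3·(2) + 3·(2.5000+0.8660i) = 13.5000+2.5980i

DFT(3x + 3y) = 3·X + 3·Y = [33, 13.5000-2.5980i, 1.5000-7.7943i, 27, 1.5000+7.7943i, 13.5000+2.5980i]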